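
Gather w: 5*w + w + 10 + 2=6*w + 12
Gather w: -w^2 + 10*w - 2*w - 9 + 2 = -w^2 + 8*w - 7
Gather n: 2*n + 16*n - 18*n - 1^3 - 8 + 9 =0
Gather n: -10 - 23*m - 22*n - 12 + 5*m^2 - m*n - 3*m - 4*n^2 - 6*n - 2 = 5*m^2 - 26*m - 4*n^2 + n*(-m - 28) - 24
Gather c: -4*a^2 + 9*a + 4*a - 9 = -4*a^2 + 13*a - 9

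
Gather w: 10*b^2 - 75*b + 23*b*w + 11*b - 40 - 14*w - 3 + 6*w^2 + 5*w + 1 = 10*b^2 - 64*b + 6*w^2 + w*(23*b - 9) - 42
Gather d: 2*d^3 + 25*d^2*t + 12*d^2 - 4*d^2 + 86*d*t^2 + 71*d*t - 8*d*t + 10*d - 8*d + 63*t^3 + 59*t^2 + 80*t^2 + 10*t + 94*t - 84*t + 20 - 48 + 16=2*d^3 + d^2*(25*t + 8) + d*(86*t^2 + 63*t + 2) + 63*t^3 + 139*t^2 + 20*t - 12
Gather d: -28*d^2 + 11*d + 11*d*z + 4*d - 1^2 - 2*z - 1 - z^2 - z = -28*d^2 + d*(11*z + 15) - z^2 - 3*z - 2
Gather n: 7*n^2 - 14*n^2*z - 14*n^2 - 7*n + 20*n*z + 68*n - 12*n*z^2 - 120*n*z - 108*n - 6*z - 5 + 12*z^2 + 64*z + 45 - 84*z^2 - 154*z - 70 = n^2*(-14*z - 7) + n*(-12*z^2 - 100*z - 47) - 72*z^2 - 96*z - 30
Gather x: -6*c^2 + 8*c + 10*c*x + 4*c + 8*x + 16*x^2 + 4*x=-6*c^2 + 12*c + 16*x^2 + x*(10*c + 12)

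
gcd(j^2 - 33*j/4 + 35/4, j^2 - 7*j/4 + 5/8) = j - 5/4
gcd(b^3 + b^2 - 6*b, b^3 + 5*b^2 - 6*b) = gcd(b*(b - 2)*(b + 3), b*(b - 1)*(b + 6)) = b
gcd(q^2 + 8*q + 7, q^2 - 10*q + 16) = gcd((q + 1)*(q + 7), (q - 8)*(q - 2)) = 1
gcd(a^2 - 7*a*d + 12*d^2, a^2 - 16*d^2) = a - 4*d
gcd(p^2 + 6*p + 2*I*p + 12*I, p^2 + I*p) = 1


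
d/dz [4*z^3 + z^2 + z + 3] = 12*z^2 + 2*z + 1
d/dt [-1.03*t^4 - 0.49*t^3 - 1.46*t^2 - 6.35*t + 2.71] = -4.12*t^3 - 1.47*t^2 - 2.92*t - 6.35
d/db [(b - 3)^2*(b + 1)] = (b - 3)*(3*b - 1)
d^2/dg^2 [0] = 0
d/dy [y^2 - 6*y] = 2*y - 6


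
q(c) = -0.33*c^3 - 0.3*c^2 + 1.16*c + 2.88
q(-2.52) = 3.33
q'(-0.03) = 1.18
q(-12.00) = 516.00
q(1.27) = 3.19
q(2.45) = -0.93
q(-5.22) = 35.59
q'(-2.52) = -3.61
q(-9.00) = 208.71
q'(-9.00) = -73.63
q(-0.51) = 2.25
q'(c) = -0.99*c^2 - 0.6*c + 1.16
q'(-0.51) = 1.21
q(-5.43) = 40.57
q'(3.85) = -15.82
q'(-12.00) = -134.20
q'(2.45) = -6.25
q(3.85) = -15.93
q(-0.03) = 2.84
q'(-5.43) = -24.77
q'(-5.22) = -22.68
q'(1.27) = -1.20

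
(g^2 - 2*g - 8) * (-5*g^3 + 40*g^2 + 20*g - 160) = -5*g^5 + 50*g^4 - 20*g^3 - 520*g^2 + 160*g + 1280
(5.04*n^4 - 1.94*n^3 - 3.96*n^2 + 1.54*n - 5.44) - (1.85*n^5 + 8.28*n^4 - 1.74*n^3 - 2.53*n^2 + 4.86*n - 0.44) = -1.85*n^5 - 3.24*n^4 - 0.2*n^3 - 1.43*n^2 - 3.32*n - 5.0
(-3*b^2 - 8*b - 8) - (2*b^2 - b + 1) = -5*b^2 - 7*b - 9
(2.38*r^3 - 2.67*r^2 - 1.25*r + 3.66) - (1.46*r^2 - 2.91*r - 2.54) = 2.38*r^3 - 4.13*r^2 + 1.66*r + 6.2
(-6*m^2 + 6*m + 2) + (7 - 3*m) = -6*m^2 + 3*m + 9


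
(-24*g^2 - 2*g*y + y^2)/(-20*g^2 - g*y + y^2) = (-6*g + y)/(-5*g + y)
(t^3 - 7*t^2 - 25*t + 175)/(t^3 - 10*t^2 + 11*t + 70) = (t + 5)/(t + 2)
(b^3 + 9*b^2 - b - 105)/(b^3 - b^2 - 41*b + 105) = (b + 5)/(b - 5)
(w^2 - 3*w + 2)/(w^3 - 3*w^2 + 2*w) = 1/w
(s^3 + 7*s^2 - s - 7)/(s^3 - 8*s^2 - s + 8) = (s + 7)/(s - 8)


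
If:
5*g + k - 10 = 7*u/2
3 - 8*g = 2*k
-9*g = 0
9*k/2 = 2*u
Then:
No Solution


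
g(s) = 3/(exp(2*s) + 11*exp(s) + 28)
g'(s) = 3*(-2*exp(2*s) - 11*exp(s))/(exp(2*s) + 11*exp(s) + 28)^2 = (-6*exp(s) - 33)*exp(s)/(exp(2*s) + 11*exp(s) + 28)^2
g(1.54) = 0.03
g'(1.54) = -0.03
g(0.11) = 0.07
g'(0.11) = -0.03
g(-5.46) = 0.11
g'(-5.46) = -0.00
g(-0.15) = 0.08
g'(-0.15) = -0.02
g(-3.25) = 0.11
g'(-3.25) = -0.00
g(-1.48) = 0.10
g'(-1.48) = -0.01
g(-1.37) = 0.10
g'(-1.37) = -0.01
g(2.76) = 0.01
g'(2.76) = -0.01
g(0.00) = 0.08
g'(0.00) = -0.02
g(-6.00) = 0.11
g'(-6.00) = 0.00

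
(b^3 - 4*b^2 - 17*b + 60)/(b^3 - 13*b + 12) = (b - 5)/(b - 1)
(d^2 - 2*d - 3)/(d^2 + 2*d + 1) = (d - 3)/(d + 1)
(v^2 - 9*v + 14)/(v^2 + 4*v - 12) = (v - 7)/(v + 6)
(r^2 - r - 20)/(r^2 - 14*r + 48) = (r^2 - r - 20)/(r^2 - 14*r + 48)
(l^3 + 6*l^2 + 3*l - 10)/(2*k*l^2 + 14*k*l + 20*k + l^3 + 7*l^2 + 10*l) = (l - 1)/(2*k + l)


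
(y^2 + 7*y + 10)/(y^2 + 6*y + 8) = (y + 5)/(y + 4)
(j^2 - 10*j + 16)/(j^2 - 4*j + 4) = (j - 8)/(j - 2)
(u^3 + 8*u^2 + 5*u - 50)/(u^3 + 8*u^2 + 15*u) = (u^2 + 3*u - 10)/(u*(u + 3))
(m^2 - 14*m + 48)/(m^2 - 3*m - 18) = (m - 8)/(m + 3)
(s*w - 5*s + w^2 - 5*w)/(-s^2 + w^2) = (5 - w)/(s - w)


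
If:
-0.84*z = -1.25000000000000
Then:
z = 1.49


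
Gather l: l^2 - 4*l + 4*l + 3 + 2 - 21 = l^2 - 16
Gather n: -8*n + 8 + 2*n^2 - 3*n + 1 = 2*n^2 - 11*n + 9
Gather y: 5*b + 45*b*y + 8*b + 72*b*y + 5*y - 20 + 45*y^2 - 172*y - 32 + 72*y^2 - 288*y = 13*b + 117*y^2 + y*(117*b - 455) - 52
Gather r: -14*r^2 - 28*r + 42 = -14*r^2 - 28*r + 42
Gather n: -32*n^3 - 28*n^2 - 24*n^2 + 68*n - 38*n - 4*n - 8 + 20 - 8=-32*n^3 - 52*n^2 + 26*n + 4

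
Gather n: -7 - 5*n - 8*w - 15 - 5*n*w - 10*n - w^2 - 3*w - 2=n*(-5*w - 15) - w^2 - 11*w - 24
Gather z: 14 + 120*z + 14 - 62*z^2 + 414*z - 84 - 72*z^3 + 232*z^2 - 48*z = -72*z^3 + 170*z^2 + 486*z - 56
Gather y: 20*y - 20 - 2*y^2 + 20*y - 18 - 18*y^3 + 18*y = -18*y^3 - 2*y^2 + 58*y - 38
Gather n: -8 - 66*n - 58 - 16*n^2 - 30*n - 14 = -16*n^2 - 96*n - 80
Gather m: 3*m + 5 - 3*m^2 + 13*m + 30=-3*m^2 + 16*m + 35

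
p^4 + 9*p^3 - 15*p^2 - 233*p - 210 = (p - 5)*(p + 1)*(p + 6)*(p + 7)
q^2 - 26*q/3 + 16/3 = (q - 8)*(q - 2/3)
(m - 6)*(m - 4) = m^2 - 10*m + 24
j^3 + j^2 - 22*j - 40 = (j - 5)*(j + 2)*(j + 4)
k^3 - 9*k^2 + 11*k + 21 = (k - 7)*(k - 3)*(k + 1)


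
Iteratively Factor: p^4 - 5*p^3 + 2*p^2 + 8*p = (p)*(p^3 - 5*p^2 + 2*p + 8) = p*(p - 2)*(p^2 - 3*p - 4) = p*(p - 4)*(p - 2)*(p + 1)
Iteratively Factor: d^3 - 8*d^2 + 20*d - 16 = (d - 2)*(d^2 - 6*d + 8) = (d - 2)^2*(d - 4)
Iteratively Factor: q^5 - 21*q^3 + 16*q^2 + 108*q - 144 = (q + 4)*(q^4 - 4*q^3 - 5*q^2 + 36*q - 36) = (q - 2)*(q + 4)*(q^3 - 2*q^2 - 9*q + 18) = (q - 2)^2*(q + 4)*(q^2 - 9) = (q - 2)^2*(q + 3)*(q + 4)*(q - 3)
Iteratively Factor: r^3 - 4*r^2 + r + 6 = (r - 3)*(r^2 - r - 2) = (r - 3)*(r - 2)*(r + 1)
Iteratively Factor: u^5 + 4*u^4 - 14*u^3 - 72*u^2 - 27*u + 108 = (u - 4)*(u^4 + 8*u^3 + 18*u^2 - 27) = (u - 4)*(u + 3)*(u^3 + 5*u^2 + 3*u - 9) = (u - 4)*(u + 3)^2*(u^2 + 2*u - 3) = (u - 4)*(u + 3)^3*(u - 1)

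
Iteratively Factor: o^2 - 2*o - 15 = (o - 5)*(o + 3)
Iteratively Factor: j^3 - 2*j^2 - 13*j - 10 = (j + 1)*(j^2 - 3*j - 10) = (j + 1)*(j + 2)*(j - 5)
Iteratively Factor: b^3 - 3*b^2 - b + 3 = (b - 3)*(b^2 - 1) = (b - 3)*(b - 1)*(b + 1)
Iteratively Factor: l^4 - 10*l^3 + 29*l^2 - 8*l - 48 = (l - 4)*(l^3 - 6*l^2 + 5*l + 12) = (l - 4)*(l + 1)*(l^2 - 7*l + 12) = (l - 4)*(l - 3)*(l + 1)*(l - 4)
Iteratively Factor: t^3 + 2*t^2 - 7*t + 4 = (t - 1)*(t^2 + 3*t - 4) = (t - 1)*(t + 4)*(t - 1)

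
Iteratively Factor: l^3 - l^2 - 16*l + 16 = (l + 4)*(l^2 - 5*l + 4) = (l - 1)*(l + 4)*(l - 4)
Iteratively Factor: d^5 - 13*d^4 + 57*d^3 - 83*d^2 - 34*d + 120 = (d - 5)*(d^4 - 8*d^3 + 17*d^2 + 2*d - 24) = (d - 5)*(d + 1)*(d^3 - 9*d^2 + 26*d - 24) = (d - 5)*(d - 2)*(d + 1)*(d^2 - 7*d + 12) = (d - 5)*(d - 3)*(d - 2)*(d + 1)*(d - 4)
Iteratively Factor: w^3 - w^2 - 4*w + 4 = (w - 1)*(w^2 - 4) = (w - 2)*(w - 1)*(w + 2)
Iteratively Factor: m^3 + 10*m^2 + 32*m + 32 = (m + 2)*(m^2 + 8*m + 16) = (m + 2)*(m + 4)*(m + 4)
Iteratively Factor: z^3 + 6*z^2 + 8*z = (z + 4)*(z^2 + 2*z) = (z + 2)*(z + 4)*(z)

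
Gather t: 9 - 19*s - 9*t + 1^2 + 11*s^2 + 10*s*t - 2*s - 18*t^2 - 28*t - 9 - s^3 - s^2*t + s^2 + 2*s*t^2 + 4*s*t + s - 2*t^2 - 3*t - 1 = -s^3 + 12*s^2 - 20*s + t^2*(2*s - 20) + t*(-s^2 + 14*s - 40)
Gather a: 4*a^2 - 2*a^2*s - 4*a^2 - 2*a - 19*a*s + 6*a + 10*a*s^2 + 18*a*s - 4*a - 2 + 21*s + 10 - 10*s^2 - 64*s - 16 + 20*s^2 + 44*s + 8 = -2*a^2*s + a*(10*s^2 - s) + 10*s^2 + s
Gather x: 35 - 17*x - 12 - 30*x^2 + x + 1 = -30*x^2 - 16*x + 24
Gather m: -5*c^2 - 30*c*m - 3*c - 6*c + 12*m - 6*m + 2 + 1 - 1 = -5*c^2 - 9*c + m*(6 - 30*c) + 2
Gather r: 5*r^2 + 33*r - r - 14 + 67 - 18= 5*r^2 + 32*r + 35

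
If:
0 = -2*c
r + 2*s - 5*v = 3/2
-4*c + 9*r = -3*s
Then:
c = 0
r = -v - 3/10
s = 3*v + 9/10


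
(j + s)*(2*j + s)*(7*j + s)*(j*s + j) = 14*j^4*s + 14*j^4 + 23*j^3*s^2 + 23*j^3*s + 10*j^2*s^3 + 10*j^2*s^2 + j*s^4 + j*s^3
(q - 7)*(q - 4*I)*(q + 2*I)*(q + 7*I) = q^4 - 7*q^3 + 5*I*q^3 + 22*q^2 - 35*I*q^2 - 154*q + 56*I*q - 392*I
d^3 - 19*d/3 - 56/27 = (d - 8/3)*(d + 1/3)*(d + 7/3)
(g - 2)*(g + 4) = g^2 + 2*g - 8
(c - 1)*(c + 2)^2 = c^3 + 3*c^2 - 4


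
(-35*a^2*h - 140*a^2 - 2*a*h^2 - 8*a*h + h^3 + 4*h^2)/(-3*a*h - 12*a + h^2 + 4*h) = (35*a^2 + 2*a*h - h^2)/(3*a - h)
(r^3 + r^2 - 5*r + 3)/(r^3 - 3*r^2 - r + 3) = (r^2 + 2*r - 3)/(r^2 - 2*r - 3)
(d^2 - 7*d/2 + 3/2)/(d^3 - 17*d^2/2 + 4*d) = (d - 3)/(d*(d - 8))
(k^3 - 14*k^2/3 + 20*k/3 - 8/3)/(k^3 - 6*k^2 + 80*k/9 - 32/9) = 3*(k^2 - 4*k + 4)/(3*k^2 - 16*k + 16)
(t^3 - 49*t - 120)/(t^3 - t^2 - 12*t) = (t^2 - 3*t - 40)/(t*(t - 4))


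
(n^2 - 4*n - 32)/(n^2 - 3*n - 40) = (n + 4)/(n + 5)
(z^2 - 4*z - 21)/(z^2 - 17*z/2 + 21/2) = 2*(z + 3)/(2*z - 3)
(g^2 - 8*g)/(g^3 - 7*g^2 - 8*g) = 1/(g + 1)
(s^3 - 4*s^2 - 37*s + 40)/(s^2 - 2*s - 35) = (s^2 - 9*s + 8)/(s - 7)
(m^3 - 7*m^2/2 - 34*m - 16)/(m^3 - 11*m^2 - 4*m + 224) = (m + 1/2)/(m - 7)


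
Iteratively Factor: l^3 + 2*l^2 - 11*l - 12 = (l + 4)*(l^2 - 2*l - 3) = (l - 3)*(l + 4)*(l + 1)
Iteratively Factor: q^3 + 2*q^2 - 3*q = (q)*(q^2 + 2*q - 3) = q*(q - 1)*(q + 3)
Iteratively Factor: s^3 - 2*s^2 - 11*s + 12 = (s - 4)*(s^2 + 2*s - 3) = (s - 4)*(s - 1)*(s + 3)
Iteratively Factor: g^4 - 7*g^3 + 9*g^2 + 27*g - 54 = (g - 3)*(g^3 - 4*g^2 - 3*g + 18) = (g - 3)^2*(g^2 - g - 6) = (g - 3)^2*(g + 2)*(g - 3)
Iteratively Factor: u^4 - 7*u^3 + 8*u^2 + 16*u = (u - 4)*(u^3 - 3*u^2 - 4*u) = u*(u - 4)*(u^2 - 3*u - 4) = u*(u - 4)^2*(u + 1)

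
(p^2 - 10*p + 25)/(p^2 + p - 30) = (p - 5)/(p + 6)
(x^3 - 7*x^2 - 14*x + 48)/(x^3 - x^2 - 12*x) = (x^2 - 10*x + 16)/(x*(x - 4))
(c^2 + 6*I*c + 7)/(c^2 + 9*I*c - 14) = (c - I)/(c + 2*I)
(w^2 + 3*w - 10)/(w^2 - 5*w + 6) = (w + 5)/(w - 3)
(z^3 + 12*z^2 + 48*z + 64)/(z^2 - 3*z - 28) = (z^2 + 8*z + 16)/(z - 7)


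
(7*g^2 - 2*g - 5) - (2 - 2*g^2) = 9*g^2 - 2*g - 7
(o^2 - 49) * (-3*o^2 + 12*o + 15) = -3*o^4 + 12*o^3 + 162*o^2 - 588*o - 735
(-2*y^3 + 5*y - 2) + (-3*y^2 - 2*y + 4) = -2*y^3 - 3*y^2 + 3*y + 2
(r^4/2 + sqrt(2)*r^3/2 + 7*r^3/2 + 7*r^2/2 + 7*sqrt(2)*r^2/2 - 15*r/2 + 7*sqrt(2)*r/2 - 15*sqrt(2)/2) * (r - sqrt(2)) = r^5/2 + 7*r^4/2 + 5*r^3/2 - 29*r^2/2 - 7*r + 15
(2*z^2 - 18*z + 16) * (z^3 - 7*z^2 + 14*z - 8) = 2*z^5 - 32*z^4 + 170*z^3 - 380*z^2 + 368*z - 128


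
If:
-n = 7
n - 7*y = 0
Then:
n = -7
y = -1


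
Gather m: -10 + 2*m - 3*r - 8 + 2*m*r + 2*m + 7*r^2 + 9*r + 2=m*(2*r + 4) + 7*r^2 + 6*r - 16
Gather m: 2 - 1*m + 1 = 3 - m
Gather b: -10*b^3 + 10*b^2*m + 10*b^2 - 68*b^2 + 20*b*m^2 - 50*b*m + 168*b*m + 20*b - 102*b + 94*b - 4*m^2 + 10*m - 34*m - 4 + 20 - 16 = -10*b^3 + b^2*(10*m - 58) + b*(20*m^2 + 118*m + 12) - 4*m^2 - 24*m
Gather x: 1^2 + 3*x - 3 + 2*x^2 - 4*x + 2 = 2*x^2 - x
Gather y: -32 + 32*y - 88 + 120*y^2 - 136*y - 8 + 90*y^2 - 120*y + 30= 210*y^2 - 224*y - 98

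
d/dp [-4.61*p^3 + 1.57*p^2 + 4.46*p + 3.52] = -13.83*p^2 + 3.14*p + 4.46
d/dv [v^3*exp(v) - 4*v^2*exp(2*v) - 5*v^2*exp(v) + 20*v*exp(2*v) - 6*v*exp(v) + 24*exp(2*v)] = (v^3 - 8*v^2*exp(v) - 2*v^2 + 32*v*exp(v) - 16*v + 68*exp(v) - 6)*exp(v)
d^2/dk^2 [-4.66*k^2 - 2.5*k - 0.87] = -9.32000000000000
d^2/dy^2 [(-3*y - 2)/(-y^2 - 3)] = 2*(4*y^2*(3*y + 2) - (9*y + 2)*(y^2 + 3))/(y^2 + 3)^3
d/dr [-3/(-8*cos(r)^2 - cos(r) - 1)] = 3*(16*cos(r) + 1)*sin(r)/(8*cos(r)^2 + cos(r) + 1)^2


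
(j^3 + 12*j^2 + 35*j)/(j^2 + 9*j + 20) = j*(j + 7)/(j + 4)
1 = 1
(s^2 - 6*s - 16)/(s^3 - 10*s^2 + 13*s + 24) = (s + 2)/(s^2 - 2*s - 3)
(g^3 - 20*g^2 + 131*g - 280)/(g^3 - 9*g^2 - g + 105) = (g - 8)/(g + 3)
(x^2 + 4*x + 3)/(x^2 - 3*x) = (x^2 + 4*x + 3)/(x*(x - 3))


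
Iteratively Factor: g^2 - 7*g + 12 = (g - 3)*(g - 4)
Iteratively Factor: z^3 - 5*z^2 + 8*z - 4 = (z - 1)*(z^2 - 4*z + 4) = (z - 2)*(z - 1)*(z - 2)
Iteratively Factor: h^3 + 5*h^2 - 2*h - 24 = (h + 4)*(h^2 + h - 6) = (h + 3)*(h + 4)*(h - 2)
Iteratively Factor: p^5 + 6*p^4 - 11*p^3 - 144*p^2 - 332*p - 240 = (p + 4)*(p^4 + 2*p^3 - 19*p^2 - 68*p - 60) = (p - 5)*(p + 4)*(p^3 + 7*p^2 + 16*p + 12) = (p - 5)*(p + 3)*(p + 4)*(p^2 + 4*p + 4) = (p - 5)*(p + 2)*(p + 3)*(p + 4)*(p + 2)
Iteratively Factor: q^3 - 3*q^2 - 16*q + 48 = (q - 4)*(q^2 + q - 12) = (q - 4)*(q + 4)*(q - 3)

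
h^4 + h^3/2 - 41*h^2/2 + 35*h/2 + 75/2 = (h - 3)*(h - 5/2)*(h + 1)*(h + 5)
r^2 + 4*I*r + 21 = (r - 3*I)*(r + 7*I)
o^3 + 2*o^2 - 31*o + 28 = (o - 4)*(o - 1)*(o + 7)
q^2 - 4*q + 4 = (q - 2)^2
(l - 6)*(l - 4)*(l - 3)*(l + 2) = l^4 - 11*l^3 + 28*l^2 + 36*l - 144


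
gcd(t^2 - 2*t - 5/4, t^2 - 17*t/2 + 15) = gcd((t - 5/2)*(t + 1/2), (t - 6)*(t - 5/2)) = t - 5/2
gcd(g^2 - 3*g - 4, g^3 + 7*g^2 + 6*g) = g + 1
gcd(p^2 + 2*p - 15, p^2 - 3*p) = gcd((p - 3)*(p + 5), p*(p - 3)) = p - 3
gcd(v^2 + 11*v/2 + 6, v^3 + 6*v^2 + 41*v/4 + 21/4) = v + 3/2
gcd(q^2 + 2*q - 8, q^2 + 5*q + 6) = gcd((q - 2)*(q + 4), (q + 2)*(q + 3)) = 1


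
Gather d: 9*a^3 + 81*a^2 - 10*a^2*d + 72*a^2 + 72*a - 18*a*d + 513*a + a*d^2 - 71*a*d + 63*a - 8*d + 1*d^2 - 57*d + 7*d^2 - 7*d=9*a^3 + 153*a^2 + 648*a + d^2*(a + 8) + d*(-10*a^2 - 89*a - 72)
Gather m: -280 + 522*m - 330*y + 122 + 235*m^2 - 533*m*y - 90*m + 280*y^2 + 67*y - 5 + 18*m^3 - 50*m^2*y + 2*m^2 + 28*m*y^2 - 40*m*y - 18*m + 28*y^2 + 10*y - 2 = 18*m^3 + m^2*(237 - 50*y) + m*(28*y^2 - 573*y + 414) + 308*y^2 - 253*y - 165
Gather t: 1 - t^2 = 1 - t^2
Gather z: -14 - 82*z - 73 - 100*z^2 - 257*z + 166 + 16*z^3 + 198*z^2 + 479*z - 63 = 16*z^3 + 98*z^2 + 140*z + 16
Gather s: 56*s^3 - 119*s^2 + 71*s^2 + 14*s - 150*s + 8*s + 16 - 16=56*s^3 - 48*s^2 - 128*s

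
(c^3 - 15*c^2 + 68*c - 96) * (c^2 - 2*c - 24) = c^5 - 17*c^4 + 74*c^3 + 128*c^2 - 1440*c + 2304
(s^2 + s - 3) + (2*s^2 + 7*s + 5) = 3*s^2 + 8*s + 2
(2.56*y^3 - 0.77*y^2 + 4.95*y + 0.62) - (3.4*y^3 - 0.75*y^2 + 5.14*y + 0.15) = -0.84*y^3 - 0.02*y^2 - 0.19*y + 0.47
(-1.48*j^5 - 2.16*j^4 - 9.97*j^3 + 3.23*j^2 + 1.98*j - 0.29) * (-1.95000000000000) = 2.886*j^5 + 4.212*j^4 + 19.4415*j^3 - 6.2985*j^2 - 3.861*j + 0.5655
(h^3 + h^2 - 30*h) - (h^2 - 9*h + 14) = h^3 - 21*h - 14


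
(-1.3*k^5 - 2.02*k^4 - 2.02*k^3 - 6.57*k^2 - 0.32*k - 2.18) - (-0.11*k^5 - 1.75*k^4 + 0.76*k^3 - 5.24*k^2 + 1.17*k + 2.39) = -1.19*k^5 - 0.27*k^4 - 2.78*k^3 - 1.33*k^2 - 1.49*k - 4.57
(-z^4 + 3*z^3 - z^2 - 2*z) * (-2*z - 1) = 2*z^5 - 5*z^4 - z^3 + 5*z^2 + 2*z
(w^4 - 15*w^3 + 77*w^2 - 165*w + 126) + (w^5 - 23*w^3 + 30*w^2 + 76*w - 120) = w^5 + w^4 - 38*w^3 + 107*w^2 - 89*w + 6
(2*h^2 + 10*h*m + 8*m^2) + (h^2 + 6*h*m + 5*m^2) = 3*h^2 + 16*h*m + 13*m^2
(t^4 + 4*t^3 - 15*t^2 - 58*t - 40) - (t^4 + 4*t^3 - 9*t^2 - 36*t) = -6*t^2 - 22*t - 40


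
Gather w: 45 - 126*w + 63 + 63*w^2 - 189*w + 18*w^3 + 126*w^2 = 18*w^3 + 189*w^2 - 315*w + 108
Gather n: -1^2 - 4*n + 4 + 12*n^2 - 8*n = 12*n^2 - 12*n + 3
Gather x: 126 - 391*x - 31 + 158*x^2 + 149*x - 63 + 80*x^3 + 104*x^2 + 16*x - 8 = 80*x^3 + 262*x^2 - 226*x + 24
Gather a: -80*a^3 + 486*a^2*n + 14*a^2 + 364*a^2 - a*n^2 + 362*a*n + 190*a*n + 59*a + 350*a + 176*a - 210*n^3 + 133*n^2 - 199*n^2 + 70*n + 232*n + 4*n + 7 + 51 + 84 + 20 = -80*a^3 + a^2*(486*n + 378) + a*(-n^2 + 552*n + 585) - 210*n^3 - 66*n^2 + 306*n + 162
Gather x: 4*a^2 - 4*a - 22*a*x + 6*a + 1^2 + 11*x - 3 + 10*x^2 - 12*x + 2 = 4*a^2 + 2*a + 10*x^2 + x*(-22*a - 1)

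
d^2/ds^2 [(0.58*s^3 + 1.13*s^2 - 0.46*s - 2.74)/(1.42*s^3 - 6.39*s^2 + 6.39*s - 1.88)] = (15.082672*s^6 - 37.1420879999999*s^5 - 84.195492*s^4 + 536.521298*s^3 - 958.44462*s^2 + 672.847644*s - 160.991972)/(2.863288*s^9 - 38.654388*s^8 + 212.599134*s^7 - 620.179107*s^6 + 1059.048567*s^5 - 1115.396865*s^4 + 736.559751*s^3 - 298.047492*s^2 + 67.754448*s - 6.644672)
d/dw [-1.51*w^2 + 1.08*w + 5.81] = 1.08 - 3.02*w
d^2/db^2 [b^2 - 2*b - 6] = 2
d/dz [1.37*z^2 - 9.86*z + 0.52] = 2.74*z - 9.86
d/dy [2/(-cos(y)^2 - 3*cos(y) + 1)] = -2*(2*cos(y) + 3)*sin(y)/(sin(y)^2 - 3*cos(y))^2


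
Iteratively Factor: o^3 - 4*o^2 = (o)*(o^2 - 4*o) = o^2*(o - 4)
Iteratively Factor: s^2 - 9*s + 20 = (s - 4)*(s - 5)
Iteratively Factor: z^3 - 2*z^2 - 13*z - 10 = (z + 1)*(z^2 - 3*z - 10) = (z - 5)*(z + 1)*(z + 2)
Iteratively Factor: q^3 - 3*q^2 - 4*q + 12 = (q - 3)*(q^2 - 4) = (q - 3)*(q - 2)*(q + 2)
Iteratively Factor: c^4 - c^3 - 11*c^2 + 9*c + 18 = (c - 3)*(c^3 + 2*c^2 - 5*c - 6) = (c - 3)*(c + 3)*(c^2 - c - 2) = (c - 3)*(c + 1)*(c + 3)*(c - 2)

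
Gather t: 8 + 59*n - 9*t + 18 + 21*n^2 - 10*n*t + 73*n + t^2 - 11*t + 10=21*n^2 + 132*n + t^2 + t*(-10*n - 20) + 36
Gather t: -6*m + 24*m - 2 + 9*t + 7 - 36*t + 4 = 18*m - 27*t + 9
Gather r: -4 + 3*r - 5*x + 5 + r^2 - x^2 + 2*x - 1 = r^2 + 3*r - x^2 - 3*x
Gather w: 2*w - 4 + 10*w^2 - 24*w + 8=10*w^2 - 22*w + 4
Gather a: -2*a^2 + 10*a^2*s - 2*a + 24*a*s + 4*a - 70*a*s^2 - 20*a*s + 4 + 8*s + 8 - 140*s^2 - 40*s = a^2*(10*s - 2) + a*(-70*s^2 + 4*s + 2) - 140*s^2 - 32*s + 12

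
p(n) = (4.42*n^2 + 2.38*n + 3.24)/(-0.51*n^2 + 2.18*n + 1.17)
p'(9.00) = 2.37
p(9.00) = -18.65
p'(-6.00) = 0.33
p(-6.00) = -4.89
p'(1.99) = 5.41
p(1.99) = 7.30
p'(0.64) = 1.60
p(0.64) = 2.79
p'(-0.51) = -1518.50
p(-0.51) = -42.66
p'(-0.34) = -56.03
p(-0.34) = 7.95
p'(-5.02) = 0.39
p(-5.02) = -4.54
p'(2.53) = 8.52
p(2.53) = 10.98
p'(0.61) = 1.51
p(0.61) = 2.74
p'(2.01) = 5.50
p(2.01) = 7.41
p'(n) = (1.02*n - 2.18)*(4.42*n^2 + 2.38*n + 3.24)/(-0.51*n^2 + 2.18*n + 1.17)^2 + (8.84*n + 2.38)/(-0.51*n^2 + 2.18*n + 1.17) = (10.8494*n^2 + 13.6476*n - 4.2786)/(0.2601*n^4 - 2.2236*n^3 + 3.559*n^2 + 5.1012*n + 1.3689)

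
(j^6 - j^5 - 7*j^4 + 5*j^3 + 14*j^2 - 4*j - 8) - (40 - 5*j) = j^6 - j^5 - 7*j^4 + 5*j^3 + 14*j^2 + j - 48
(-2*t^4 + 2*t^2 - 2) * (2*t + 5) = -4*t^5 - 10*t^4 + 4*t^3 + 10*t^2 - 4*t - 10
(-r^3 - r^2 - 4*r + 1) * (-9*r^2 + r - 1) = 9*r^5 + 8*r^4 + 36*r^3 - 12*r^2 + 5*r - 1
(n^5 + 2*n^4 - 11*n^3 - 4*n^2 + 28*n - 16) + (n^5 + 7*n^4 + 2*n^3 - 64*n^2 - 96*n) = 2*n^5 + 9*n^4 - 9*n^3 - 68*n^2 - 68*n - 16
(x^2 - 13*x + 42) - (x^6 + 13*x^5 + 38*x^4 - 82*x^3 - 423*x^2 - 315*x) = -x^6 - 13*x^5 - 38*x^4 + 82*x^3 + 424*x^2 + 302*x + 42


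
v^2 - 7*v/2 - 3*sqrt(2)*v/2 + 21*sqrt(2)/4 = (v - 7/2)*(v - 3*sqrt(2)/2)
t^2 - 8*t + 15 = (t - 5)*(t - 3)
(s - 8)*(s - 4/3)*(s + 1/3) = s^3 - 9*s^2 + 68*s/9 + 32/9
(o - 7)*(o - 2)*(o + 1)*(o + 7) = o^4 - o^3 - 51*o^2 + 49*o + 98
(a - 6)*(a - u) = a^2 - a*u - 6*a + 6*u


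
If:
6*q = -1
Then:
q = -1/6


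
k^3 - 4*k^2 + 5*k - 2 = (k - 2)*(k - 1)^2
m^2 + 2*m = m*(m + 2)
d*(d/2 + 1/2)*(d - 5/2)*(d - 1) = d^4/2 - 5*d^3/4 - d^2/2 + 5*d/4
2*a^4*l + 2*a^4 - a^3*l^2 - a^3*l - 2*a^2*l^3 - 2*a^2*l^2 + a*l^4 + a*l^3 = (-2*a + l)*(-a + l)*(a + l)*(a*l + a)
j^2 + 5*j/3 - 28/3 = (j - 7/3)*(j + 4)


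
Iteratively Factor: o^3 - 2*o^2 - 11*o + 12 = (o - 4)*(o^2 + 2*o - 3) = (o - 4)*(o + 3)*(o - 1)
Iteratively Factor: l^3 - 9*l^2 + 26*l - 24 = (l - 2)*(l^2 - 7*l + 12) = (l - 3)*(l - 2)*(l - 4)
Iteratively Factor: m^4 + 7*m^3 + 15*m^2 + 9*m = (m + 3)*(m^3 + 4*m^2 + 3*m) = m*(m + 3)*(m^2 + 4*m + 3) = m*(m + 3)^2*(m + 1)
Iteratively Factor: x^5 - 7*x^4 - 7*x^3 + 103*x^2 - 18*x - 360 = (x - 5)*(x^4 - 2*x^3 - 17*x^2 + 18*x + 72) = (x - 5)*(x + 2)*(x^3 - 4*x^2 - 9*x + 36) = (x - 5)*(x + 2)*(x + 3)*(x^2 - 7*x + 12) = (x - 5)*(x - 4)*(x + 2)*(x + 3)*(x - 3)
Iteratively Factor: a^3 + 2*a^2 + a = (a + 1)*(a^2 + a) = (a + 1)^2*(a)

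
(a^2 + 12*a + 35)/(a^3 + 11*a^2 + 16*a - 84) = (a + 5)/(a^2 + 4*a - 12)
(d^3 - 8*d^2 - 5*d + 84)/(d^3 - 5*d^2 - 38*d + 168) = (d + 3)/(d + 6)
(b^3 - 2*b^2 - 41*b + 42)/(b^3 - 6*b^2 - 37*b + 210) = (b - 1)/(b - 5)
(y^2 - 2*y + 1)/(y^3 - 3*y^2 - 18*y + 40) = (y^2 - 2*y + 1)/(y^3 - 3*y^2 - 18*y + 40)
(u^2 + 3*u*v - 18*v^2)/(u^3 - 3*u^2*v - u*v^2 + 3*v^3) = (u + 6*v)/(u^2 - v^2)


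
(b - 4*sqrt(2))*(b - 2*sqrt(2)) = b^2 - 6*sqrt(2)*b + 16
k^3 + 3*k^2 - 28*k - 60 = (k - 5)*(k + 2)*(k + 6)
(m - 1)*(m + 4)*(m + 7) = m^3 + 10*m^2 + 17*m - 28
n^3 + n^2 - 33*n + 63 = (n - 3)^2*(n + 7)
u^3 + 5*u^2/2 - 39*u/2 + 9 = (u - 3)*(u - 1/2)*(u + 6)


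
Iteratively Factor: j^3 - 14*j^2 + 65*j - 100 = (j - 5)*(j^2 - 9*j + 20) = (j - 5)^2*(j - 4)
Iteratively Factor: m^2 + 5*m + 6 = (m + 2)*(m + 3)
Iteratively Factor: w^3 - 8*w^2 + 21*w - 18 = (w - 3)*(w^2 - 5*w + 6) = (w - 3)^2*(w - 2)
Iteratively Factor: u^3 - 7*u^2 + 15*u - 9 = (u - 3)*(u^2 - 4*u + 3) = (u - 3)*(u - 1)*(u - 3)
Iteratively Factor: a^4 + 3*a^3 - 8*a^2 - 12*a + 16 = (a - 1)*(a^3 + 4*a^2 - 4*a - 16) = (a - 1)*(a + 4)*(a^2 - 4) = (a - 2)*(a - 1)*(a + 4)*(a + 2)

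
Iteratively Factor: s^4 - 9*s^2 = (s)*(s^3 - 9*s) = s^2*(s^2 - 9) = s^2*(s - 3)*(s + 3)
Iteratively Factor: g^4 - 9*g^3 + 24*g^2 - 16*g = (g - 1)*(g^3 - 8*g^2 + 16*g) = g*(g - 1)*(g^2 - 8*g + 16) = g*(g - 4)*(g - 1)*(g - 4)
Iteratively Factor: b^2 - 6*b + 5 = (b - 1)*(b - 5)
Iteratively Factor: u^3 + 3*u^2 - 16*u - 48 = (u - 4)*(u^2 + 7*u + 12) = (u - 4)*(u + 4)*(u + 3)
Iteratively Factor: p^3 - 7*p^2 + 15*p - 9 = (p - 1)*(p^2 - 6*p + 9) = (p - 3)*(p - 1)*(p - 3)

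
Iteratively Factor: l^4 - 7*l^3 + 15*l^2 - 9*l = (l - 1)*(l^3 - 6*l^2 + 9*l) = (l - 3)*(l - 1)*(l^2 - 3*l) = l*(l - 3)*(l - 1)*(l - 3)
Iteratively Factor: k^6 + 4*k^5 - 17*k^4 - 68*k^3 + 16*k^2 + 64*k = (k)*(k^5 + 4*k^4 - 17*k^3 - 68*k^2 + 16*k + 64) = k*(k - 1)*(k^4 + 5*k^3 - 12*k^2 - 80*k - 64) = k*(k - 1)*(k + 1)*(k^3 + 4*k^2 - 16*k - 64) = k*(k - 4)*(k - 1)*(k + 1)*(k^2 + 8*k + 16) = k*(k - 4)*(k - 1)*(k + 1)*(k + 4)*(k + 4)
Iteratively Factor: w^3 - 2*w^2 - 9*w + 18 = (w + 3)*(w^2 - 5*w + 6) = (w - 3)*(w + 3)*(w - 2)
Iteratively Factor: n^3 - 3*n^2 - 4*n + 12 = (n + 2)*(n^2 - 5*n + 6) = (n - 2)*(n + 2)*(n - 3)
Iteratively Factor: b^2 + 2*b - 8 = (b + 4)*(b - 2)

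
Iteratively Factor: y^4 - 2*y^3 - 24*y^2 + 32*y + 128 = (y - 4)*(y^3 + 2*y^2 - 16*y - 32) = (y - 4)*(y + 2)*(y^2 - 16) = (y - 4)*(y + 2)*(y + 4)*(y - 4)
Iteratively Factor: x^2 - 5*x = (x - 5)*(x)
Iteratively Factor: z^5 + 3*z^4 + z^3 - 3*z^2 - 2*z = (z + 1)*(z^4 + 2*z^3 - z^2 - 2*z) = (z + 1)*(z + 2)*(z^3 - z) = (z + 1)^2*(z + 2)*(z^2 - z) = z*(z + 1)^2*(z + 2)*(z - 1)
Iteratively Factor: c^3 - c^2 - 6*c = (c + 2)*(c^2 - 3*c) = (c - 3)*(c + 2)*(c)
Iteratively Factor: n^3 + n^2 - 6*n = (n)*(n^2 + n - 6) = n*(n + 3)*(n - 2)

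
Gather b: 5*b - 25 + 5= 5*b - 20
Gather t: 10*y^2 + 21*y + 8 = 10*y^2 + 21*y + 8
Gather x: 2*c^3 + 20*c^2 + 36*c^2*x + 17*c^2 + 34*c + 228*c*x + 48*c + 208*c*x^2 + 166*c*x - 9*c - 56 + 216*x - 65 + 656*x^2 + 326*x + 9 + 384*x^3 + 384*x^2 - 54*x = 2*c^3 + 37*c^2 + 73*c + 384*x^3 + x^2*(208*c + 1040) + x*(36*c^2 + 394*c + 488) - 112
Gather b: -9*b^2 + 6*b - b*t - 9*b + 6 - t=-9*b^2 + b*(-t - 3) - t + 6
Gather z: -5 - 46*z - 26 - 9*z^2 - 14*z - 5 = -9*z^2 - 60*z - 36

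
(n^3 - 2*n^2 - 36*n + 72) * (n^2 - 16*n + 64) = n^5 - 18*n^4 + 60*n^3 + 520*n^2 - 3456*n + 4608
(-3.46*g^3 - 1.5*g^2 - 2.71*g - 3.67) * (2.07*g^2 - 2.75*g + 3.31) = -7.1622*g^5 + 6.41*g^4 - 12.9373*g^3 - 5.1094*g^2 + 1.1224*g - 12.1477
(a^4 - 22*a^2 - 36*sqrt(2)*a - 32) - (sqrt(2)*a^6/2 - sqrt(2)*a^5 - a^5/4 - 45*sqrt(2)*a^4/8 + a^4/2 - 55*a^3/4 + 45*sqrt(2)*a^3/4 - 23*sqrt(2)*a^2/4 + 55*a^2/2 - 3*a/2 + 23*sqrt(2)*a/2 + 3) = -sqrt(2)*a^6/2 + a^5/4 + sqrt(2)*a^5 + a^4/2 + 45*sqrt(2)*a^4/8 - 45*sqrt(2)*a^3/4 + 55*a^3/4 - 99*a^2/2 + 23*sqrt(2)*a^2/4 - 95*sqrt(2)*a/2 + 3*a/2 - 35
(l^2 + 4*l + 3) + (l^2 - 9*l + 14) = 2*l^2 - 5*l + 17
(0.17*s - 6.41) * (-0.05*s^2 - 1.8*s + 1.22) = -0.0085*s^3 + 0.0145*s^2 + 11.7454*s - 7.8202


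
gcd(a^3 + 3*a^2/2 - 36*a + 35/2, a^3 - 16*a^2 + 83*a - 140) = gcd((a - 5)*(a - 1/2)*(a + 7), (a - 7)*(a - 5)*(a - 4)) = a - 5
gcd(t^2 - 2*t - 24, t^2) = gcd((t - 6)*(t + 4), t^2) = 1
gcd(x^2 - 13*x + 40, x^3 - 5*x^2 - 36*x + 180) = x - 5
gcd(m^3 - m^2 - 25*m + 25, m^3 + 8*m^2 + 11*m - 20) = m^2 + 4*m - 5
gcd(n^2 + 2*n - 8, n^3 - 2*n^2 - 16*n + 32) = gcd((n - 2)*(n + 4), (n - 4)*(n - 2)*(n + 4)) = n^2 + 2*n - 8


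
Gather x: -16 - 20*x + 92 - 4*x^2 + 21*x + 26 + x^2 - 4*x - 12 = -3*x^2 - 3*x + 90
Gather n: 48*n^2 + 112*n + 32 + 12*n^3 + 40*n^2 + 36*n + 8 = 12*n^3 + 88*n^2 + 148*n + 40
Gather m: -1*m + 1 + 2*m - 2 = m - 1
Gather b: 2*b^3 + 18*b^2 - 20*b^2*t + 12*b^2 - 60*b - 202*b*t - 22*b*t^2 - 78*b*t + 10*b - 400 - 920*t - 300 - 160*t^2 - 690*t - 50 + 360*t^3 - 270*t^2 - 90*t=2*b^3 + b^2*(30 - 20*t) + b*(-22*t^2 - 280*t - 50) + 360*t^3 - 430*t^2 - 1700*t - 750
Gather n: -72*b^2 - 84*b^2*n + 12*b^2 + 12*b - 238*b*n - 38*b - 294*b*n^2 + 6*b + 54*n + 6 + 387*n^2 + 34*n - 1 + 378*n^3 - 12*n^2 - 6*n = -60*b^2 - 20*b + 378*n^3 + n^2*(375 - 294*b) + n*(-84*b^2 - 238*b + 82) + 5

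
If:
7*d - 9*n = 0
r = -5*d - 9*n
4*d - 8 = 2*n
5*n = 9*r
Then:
No Solution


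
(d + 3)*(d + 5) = d^2 + 8*d + 15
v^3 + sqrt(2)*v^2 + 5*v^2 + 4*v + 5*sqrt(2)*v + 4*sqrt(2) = (v + 1)*(v + 4)*(v + sqrt(2))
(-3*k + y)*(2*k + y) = -6*k^2 - k*y + y^2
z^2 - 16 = (z - 4)*(z + 4)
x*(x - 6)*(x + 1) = x^3 - 5*x^2 - 6*x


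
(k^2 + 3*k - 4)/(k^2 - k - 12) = (-k^2 - 3*k + 4)/(-k^2 + k + 12)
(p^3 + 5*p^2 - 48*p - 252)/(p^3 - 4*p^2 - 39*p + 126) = (p + 6)/(p - 3)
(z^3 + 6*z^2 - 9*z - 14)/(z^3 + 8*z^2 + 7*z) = (z - 2)/z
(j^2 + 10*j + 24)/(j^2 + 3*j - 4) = (j + 6)/(j - 1)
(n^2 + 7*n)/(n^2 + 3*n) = (n + 7)/(n + 3)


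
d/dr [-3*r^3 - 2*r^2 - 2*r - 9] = -9*r^2 - 4*r - 2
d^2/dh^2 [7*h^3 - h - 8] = 42*h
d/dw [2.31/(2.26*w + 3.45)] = -5.2206/(2.26*w + 3.45)^2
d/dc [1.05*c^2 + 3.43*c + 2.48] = 2.1*c + 3.43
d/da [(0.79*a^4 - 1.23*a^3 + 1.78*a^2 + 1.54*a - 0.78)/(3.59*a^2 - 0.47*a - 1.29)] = (5.6722*a^5 - 5.5296*a^4 - 2.9202*a^3 - 1.6051*a^2 + 1.008*a - 2.3532)/(12.8881*a^4 - 3.3746*a^3 - 9.0413*a^2 + 1.2126*a + 1.6641)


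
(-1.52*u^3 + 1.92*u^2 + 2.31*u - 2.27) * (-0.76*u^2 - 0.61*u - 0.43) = 1.1552*u^5 - 0.532*u^4 - 2.2732*u^3 - 0.5095*u^2 + 0.3914*u + 0.9761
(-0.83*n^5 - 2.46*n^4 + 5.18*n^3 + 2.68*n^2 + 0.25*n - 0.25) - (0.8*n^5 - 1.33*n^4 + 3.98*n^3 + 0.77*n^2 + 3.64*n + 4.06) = -1.63*n^5 - 1.13*n^4 + 1.2*n^3 + 1.91*n^2 - 3.39*n - 4.31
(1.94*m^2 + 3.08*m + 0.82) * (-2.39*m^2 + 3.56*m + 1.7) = -4.6366*m^4 - 0.454800000000001*m^3 + 12.303*m^2 + 8.1552*m + 1.394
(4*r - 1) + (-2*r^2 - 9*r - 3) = -2*r^2 - 5*r - 4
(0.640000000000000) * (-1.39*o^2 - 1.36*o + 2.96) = -0.8896*o^2 - 0.8704*o + 1.8944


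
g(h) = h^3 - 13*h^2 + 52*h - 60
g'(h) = 3*h^2 - 26*h + 52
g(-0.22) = -72.08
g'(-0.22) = 57.87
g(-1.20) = -142.85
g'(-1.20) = 87.52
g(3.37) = 5.87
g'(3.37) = -1.55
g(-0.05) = -62.63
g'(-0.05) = 53.31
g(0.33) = -44.22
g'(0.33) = 43.75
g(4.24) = 3.00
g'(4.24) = -4.31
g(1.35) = -11.03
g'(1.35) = 22.37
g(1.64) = -5.27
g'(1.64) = 17.43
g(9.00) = 84.00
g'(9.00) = 61.00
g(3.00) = 6.00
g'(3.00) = 1.00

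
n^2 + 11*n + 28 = (n + 4)*(n + 7)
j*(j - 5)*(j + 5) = j^3 - 25*j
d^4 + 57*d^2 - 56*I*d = d*(d - 7*I)*(d - I)*(d + 8*I)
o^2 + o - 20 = (o - 4)*(o + 5)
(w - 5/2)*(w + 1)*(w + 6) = w^3 + 9*w^2/2 - 23*w/2 - 15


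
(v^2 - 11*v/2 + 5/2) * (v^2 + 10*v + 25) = v^4 + 9*v^3/2 - 55*v^2/2 - 225*v/2 + 125/2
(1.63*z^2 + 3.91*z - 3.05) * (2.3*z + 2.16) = 3.749*z^3 + 12.5138*z^2 + 1.4306*z - 6.588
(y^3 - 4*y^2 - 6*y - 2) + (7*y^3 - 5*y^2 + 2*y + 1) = 8*y^3 - 9*y^2 - 4*y - 1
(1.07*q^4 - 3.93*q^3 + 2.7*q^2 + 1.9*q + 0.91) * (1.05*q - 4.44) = 1.1235*q^5 - 8.8773*q^4 + 20.2842*q^3 - 9.993*q^2 - 7.4805*q - 4.0404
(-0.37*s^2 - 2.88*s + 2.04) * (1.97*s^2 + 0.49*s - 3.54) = -0.7289*s^4 - 5.8549*s^3 + 3.9174*s^2 + 11.1948*s - 7.2216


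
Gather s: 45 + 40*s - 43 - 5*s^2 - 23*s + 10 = -5*s^2 + 17*s + 12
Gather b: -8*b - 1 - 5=-8*b - 6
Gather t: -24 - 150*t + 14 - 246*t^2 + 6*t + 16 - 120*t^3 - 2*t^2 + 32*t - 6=-120*t^3 - 248*t^2 - 112*t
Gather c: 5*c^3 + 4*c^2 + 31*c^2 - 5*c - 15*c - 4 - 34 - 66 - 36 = 5*c^3 + 35*c^2 - 20*c - 140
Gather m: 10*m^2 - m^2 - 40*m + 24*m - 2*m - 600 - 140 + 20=9*m^2 - 18*m - 720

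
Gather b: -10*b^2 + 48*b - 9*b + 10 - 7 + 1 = -10*b^2 + 39*b + 4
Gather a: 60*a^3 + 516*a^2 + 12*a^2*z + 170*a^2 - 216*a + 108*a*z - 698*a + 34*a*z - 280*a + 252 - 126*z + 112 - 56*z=60*a^3 + a^2*(12*z + 686) + a*(142*z - 1194) - 182*z + 364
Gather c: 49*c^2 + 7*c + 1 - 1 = 49*c^2 + 7*c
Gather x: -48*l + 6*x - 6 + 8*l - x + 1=-40*l + 5*x - 5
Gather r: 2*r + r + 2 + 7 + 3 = 3*r + 12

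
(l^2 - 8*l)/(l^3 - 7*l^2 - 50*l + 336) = l/(l^2 + l - 42)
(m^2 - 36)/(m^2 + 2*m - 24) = (m - 6)/(m - 4)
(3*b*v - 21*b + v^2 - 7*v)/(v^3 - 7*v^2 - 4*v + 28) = (3*b + v)/(v^2 - 4)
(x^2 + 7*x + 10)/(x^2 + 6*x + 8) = (x + 5)/(x + 4)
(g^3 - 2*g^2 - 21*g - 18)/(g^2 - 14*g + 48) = (g^2 + 4*g + 3)/(g - 8)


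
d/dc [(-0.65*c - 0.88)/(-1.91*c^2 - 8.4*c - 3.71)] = (1.2415*c^2 + 5.46*c - (0.65*c + 0.88)*(3.82*c + 8.4) + 2.4115)/(1.91*c^2 + 8.4*c + 3.71)^2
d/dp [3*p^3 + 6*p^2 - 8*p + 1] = 9*p^2 + 12*p - 8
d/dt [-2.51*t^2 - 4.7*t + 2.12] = -5.02*t - 4.7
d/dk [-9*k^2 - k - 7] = -18*k - 1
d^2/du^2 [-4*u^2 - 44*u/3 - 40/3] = -8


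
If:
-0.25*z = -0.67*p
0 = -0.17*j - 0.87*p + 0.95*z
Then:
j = 3.67866549604917*z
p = 0.373134328358209*z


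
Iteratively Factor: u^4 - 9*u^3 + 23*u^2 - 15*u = (u)*(u^3 - 9*u^2 + 23*u - 15) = u*(u - 3)*(u^2 - 6*u + 5) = u*(u - 5)*(u - 3)*(u - 1)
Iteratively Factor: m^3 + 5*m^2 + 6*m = (m + 2)*(m^2 + 3*m) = (m + 2)*(m + 3)*(m)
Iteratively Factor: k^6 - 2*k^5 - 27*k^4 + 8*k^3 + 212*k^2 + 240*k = (k - 5)*(k^5 + 3*k^4 - 12*k^3 - 52*k^2 - 48*k) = k*(k - 5)*(k^4 + 3*k^3 - 12*k^2 - 52*k - 48) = k*(k - 5)*(k + 2)*(k^3 + k^2 - 14*k - 24) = k*(k - 5)*(k + 2)^2*(k^2 - k - 12) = k*(k - 5)*(k - 4)*(k + 2)^2*(k + 3)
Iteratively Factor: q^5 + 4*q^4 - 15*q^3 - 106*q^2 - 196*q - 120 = (q + 2)*(q^4 + 2*q^3 - 19*q^2 - 68*q - 60) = (q + 2)*(q + 3)*(q^3 - q^2 - 16*q - 20) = (q + 2)^2*(q + 3)*(q^2 - 3*q - 10) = (q - 5)*(q + 2)^2*(q + 3)*(q + 2)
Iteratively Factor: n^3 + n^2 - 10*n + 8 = (n - 2)*(n^2 + 3*n - 4) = (n - 2)*(n + 4)*(n - 1)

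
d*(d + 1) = d^2 + d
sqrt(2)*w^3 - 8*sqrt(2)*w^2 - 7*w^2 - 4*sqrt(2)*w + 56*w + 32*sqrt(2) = (w - 8)*(w - 4*sqrt(2))*(sqrt(2)*w + 1)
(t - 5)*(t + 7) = t^2 + 2*t - 35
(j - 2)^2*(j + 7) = j^3 + 3*j^2 - 24*j + 28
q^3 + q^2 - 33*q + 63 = (q - 3)^2*(q + 7)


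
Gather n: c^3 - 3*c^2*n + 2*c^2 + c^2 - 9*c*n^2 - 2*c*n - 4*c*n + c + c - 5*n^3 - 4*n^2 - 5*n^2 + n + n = c^3 + 3*c^2 + 2*c - 5*n^3 + n^2*(-9*c - 9) + n*(-3*c^2 - 6*c + 2)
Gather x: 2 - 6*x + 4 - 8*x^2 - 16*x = -8*x^2 - 22*x + 6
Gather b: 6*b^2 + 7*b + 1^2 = 6*b^2 + 7*b + 1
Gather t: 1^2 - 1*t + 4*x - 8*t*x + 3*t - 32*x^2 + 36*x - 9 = t*(2 - 8*x) - 32*x^2 + 40*x - 8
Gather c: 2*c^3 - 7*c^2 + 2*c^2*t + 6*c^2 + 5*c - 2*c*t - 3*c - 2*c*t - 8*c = 2*c^3 + c^2*(2*t - 1) + c*(-4*t - 6)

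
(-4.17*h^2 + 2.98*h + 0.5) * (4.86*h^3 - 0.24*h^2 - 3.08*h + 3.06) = -20.2662*h^5 + 15.4836*h^4 + 14.5584*h^3 - 22.0586*h^2 + 7.5788*h + 1.53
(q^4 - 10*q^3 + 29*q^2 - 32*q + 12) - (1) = q^4 - 10*q^3 + 29*q^2 - 32*q + 11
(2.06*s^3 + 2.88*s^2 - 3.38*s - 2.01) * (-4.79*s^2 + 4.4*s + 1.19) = -9.8674*s^5 - 4.7312*s^4 + 31.3136*s^3 - 1.8169*s^2 - 12.8662*s - 2.3919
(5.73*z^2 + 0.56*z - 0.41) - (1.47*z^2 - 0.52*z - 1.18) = 4.26*z^2 + 1.08*z + 0.77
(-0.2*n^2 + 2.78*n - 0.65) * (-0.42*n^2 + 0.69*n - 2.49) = 0.084*n^4 - 1.3056*n^3 + 2.6892*n^2 - 7.3707*n + 1.6185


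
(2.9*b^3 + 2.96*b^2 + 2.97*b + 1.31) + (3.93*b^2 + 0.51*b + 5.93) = 2.9*b^3 + 6.89*b^2 + 3.48*b + 7.24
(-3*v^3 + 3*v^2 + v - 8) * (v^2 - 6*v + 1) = -3*v^5 + 21*v^4 - 20*v^3 - 11*v^2 + 49*v - 8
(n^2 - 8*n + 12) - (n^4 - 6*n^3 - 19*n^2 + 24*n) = -n^4 + 6*n^3 + 20*n^2 - 32*n + 12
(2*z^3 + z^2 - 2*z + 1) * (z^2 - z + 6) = 2*z^5 - z^4 + 9*z^3 + 9*z^2 - 13*z + 6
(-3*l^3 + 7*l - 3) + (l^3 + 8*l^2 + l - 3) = -2*l^3 + 8*l^2 + 8*l - 6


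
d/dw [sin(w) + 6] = cos(w)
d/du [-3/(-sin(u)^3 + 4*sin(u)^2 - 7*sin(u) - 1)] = 3*(-3*sin(u)^2 + 8*sin(u) - 7)*cos(u)/(sin(u)^3 - 4*sin(u)^2 + 7*sin(u) + 1)^2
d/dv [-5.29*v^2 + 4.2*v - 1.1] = 4.2 - 10.58*v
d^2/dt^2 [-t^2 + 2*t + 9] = -2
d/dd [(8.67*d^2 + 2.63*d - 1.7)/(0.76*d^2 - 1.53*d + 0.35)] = (-15.2639*d^2 + 8.653*d - 1.6805)/(0.5776*d^4 - 2.3256*d^3 + 2.8729*d^2 - 1.071*d + 0.1225)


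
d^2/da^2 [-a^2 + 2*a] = -2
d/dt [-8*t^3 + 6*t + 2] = 6 - 24*t^2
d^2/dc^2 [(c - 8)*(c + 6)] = 2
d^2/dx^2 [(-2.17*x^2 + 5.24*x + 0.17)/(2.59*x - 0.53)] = (15.447544 - 1.4210854715202e-14*x)/(17.373979*x^3 - 10.665879*x^2 + 2.182593*x - 0.148877)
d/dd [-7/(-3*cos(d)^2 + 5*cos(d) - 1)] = 7*(6*cos(d) - 5)*sin(d)/(3*cos(d)^2 - 5*cos(d) + 1)^2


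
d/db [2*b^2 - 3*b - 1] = 4*b - 3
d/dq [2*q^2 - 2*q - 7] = 4*q - 2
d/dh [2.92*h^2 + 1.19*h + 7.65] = 5.84*h + 1.19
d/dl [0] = 0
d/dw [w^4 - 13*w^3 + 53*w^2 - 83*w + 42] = 4*w^3 - 39*w^2 + 106*w - 83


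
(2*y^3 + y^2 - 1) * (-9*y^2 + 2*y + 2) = -18*y^5 - 5*y^4 + 6*y^3 + 11*y^2 - 2*y - 2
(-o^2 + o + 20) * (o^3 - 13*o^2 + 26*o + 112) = -o^5 + 14*o^4 - 19*o^3 - 346*o^2 + 632*o + 2240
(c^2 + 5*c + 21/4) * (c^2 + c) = c^4 + 6*c^3 + 41*c^2/4 + 21*c/4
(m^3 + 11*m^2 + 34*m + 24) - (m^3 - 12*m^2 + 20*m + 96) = 23*m^2 + 14*m - 72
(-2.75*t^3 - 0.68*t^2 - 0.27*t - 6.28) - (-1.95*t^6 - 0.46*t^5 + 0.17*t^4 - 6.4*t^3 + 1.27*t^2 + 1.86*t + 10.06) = 1.95*t^6 + 0.46*t^5 - 0.17*t^4 + 3.65*t^3 - 1.95*t^2 - 2.13*t - 16.34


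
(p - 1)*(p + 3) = p^2 + 2*p - 3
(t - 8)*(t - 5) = t^2 - 13*t + 40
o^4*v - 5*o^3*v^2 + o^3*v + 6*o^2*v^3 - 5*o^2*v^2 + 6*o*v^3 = o*(o - 3*v)*(o - 2*v)*(o*v + v)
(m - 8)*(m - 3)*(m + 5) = m^3 - 6*m^2 - 31*m + 120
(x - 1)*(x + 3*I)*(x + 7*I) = x^3 - x^2 + 10*I*x^2 - 21*x - 10*I*x + 21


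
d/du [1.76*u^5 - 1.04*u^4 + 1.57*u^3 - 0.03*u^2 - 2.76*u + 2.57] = 8.8*u^4 - 4.16*u^3 + 4.71*u^2 - 0.06*u - 2.76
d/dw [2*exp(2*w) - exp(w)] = (4*exp(w) - 1)*exp(w)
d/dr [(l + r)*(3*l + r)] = 4*l + 2*r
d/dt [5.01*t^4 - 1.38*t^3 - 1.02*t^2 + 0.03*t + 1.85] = 20.04*t^3 - 4.14*t^2 - 2.04*t + 0.03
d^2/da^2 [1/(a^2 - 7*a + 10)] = 2*(-a^2 + 7*a + (2*a - 7)^2 - 10)/(a^2 - 7*a + 10)^3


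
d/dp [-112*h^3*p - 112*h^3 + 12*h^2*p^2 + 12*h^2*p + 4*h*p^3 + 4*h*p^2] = 4*h*(-28*h^2 + 6*h*p + 3*h + 3*p^2 + 2*p)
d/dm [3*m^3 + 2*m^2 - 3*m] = 9*m^2 + 4*m - 3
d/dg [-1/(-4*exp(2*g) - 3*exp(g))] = (-8*exp(g) - 3)*exp(-g)/(4*exp(g) + 3)^2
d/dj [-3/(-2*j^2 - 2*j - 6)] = 3*(-2*j - 1)/(2*(j^2 + j + 3)^2)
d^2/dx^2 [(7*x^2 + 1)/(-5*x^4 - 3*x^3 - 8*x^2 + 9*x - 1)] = 2*(-525*x^8 - 315*x^7 - 33*x^6 - 2115*x^5 - 561*x^4 - 459*x^3 + 87*x^2 + 225*x - 80)/(125*x^12 + 225*x^11 + 735*x^10 + 72*x^9 + 441*x^8 - 1737*x^7 + 698*x^6 - 1125*x^5 + 1989*x^4 - 1152*x^3 + 267*x^2 - 27*x + 1)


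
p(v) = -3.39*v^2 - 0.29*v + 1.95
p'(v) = -6.78*v - 0.29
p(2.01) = -12.33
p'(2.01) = -13.92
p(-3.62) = -41.42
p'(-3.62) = 24.25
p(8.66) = -254.80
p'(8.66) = -59.00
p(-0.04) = 1.96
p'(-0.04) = -0.02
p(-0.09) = 1.95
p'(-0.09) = 0.32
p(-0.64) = 0.75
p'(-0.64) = 4.05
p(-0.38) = 1.57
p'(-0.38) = 2.29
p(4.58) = -70.49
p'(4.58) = -31.34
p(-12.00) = -482.73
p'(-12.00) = 81.07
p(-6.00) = -118.35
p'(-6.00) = 40.39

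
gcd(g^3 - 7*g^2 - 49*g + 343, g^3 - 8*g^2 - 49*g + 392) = g^2 - 49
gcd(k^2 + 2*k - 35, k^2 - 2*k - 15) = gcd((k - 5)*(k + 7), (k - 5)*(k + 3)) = k - 5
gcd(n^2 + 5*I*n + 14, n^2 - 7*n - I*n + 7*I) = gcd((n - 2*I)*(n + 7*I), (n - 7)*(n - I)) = 1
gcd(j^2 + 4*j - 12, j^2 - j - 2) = j - 2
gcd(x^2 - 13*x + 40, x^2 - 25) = x - 5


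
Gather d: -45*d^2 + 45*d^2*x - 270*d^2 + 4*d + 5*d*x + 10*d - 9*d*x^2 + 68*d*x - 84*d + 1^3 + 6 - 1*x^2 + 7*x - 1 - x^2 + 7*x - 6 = d^2*(45*x - 315) + d*(-9*x^2 + 73*x - 70) - 2*x^2 + 14*x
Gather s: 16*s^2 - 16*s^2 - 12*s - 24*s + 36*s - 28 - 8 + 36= 0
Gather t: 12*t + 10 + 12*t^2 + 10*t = 12*t^2 + 22*t + 10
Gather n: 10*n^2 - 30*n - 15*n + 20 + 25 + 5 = 10*n^2 - 45*n + 50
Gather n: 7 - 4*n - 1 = 6 - 4*n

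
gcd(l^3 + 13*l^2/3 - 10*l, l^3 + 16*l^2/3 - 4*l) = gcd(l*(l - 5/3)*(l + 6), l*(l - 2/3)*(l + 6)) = l^2 + 6*l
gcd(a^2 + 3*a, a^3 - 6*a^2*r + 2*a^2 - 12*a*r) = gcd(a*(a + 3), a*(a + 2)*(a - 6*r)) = a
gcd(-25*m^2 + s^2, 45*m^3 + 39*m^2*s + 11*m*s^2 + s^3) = 5*m + s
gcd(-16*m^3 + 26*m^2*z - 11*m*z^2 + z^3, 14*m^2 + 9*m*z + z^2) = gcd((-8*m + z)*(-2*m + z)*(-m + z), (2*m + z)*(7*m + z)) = 1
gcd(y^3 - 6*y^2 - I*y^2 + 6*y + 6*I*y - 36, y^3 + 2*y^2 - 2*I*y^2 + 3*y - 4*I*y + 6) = y - 3*I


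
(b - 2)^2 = b^2 - 4*b + 4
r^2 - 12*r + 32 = (r - 8)*(r - 4)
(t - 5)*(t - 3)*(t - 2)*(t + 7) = t^4 - 3*t^3 - 39*t^2 + 187*t - 210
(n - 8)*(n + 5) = n^2 - 3*n - 40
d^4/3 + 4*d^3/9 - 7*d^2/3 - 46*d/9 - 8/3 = (d/3 + 1/3)*(d - 3)*(d + 4/3)*(d + 2)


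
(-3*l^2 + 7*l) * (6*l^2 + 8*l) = -18*l^4 + 18*l^3 + 56*l^2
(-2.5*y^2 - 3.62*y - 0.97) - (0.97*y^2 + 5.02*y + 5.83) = -3.47*y^2 - 8.64*y - 6.8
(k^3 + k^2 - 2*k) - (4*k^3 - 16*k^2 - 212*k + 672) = -3*k^3 + 17*k^2 + 210*k - 672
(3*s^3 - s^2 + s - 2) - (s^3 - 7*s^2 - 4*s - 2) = 2*s^3 + 6*s^2 + 5*s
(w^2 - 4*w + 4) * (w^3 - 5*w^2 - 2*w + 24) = w^5 - 9*w^4 + 22*w^3 + 12*w^2 - 104*w + 96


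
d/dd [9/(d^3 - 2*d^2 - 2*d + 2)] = 9*(-3*d^2 + 4*d + 2)/(d^3 - 2*d^2 - 2*d + 2)^2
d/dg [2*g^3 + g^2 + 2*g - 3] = 6*g^2 + 2*g + 2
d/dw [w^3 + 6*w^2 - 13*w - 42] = 3*w^2 + 12*w - 13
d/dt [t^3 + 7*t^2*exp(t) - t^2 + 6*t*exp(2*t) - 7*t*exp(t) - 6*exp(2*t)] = 7*t^2*exp(t) + 3*t^2 + 12*t*exp(2*t) + 7*t*exp(t) - 2*t - 6*exp(2*t) - 7*exp(t)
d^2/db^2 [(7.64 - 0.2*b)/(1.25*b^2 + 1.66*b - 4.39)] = (-(0.2*b - 7.64)*(2.5*b + 1.66)*(5.0*b + 3.32) + (1.5*b - 18.436)*(1.25*b^2 + 1.66*b - 4.39))/(1.25*b^2 + 1.66*b - 4.39)^3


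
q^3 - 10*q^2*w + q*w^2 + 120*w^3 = (q - 8*w)*(q - 5*w)*(q + 3*w)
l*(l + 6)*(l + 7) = l^3 + 13*l^2 + 42*l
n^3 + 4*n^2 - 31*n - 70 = (n - 5)*(n + 2)*(n + 7)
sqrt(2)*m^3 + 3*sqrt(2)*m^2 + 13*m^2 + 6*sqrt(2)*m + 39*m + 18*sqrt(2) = (m + 3)*(m + 6*sqrt(2))*(sqrt(2)*m + 1)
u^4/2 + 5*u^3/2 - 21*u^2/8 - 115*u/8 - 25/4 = (u/2 + 1)*(u - 5/2)*(u + 1/2)*(u + 5)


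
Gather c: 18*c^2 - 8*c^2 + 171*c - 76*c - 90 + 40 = 10*c^2 + 95*c - 50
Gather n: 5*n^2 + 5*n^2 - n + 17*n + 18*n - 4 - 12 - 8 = 10*n^2 + 34*n - 24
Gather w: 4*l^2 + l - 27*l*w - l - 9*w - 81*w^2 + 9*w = 4*l^2 - 27*l*w - 81*w^2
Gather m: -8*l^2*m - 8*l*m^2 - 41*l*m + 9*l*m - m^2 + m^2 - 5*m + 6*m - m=-8*l*m^2 + m*(-8*l^2 - 32*l)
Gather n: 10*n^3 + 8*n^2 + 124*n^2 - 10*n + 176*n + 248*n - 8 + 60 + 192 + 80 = 10*n^3 + 132*n^2 + 414*n + 324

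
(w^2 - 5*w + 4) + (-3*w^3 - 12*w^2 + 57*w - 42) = -3*w^3 - 11*w^2 + 52*w - 38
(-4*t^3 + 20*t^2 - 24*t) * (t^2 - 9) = -4*t^5 + 20*t^4 + 12*t^3 - 180*t^2 + 216*t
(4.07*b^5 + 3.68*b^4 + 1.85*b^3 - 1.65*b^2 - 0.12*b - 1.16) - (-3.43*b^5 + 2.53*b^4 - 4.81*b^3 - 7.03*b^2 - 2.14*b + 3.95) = 7.5*b^5 + 1.15*b^4 + 6.66*b^3 + 5.38*b^2 + 2.02*b - 5.11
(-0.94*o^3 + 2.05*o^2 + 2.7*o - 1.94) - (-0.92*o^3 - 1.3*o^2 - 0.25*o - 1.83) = -0.0199999999999999*o^3 + 3.35*o^2 + 2.95*o - 0.11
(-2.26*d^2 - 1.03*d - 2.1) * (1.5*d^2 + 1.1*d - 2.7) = -3.39*d^4 - 4.031*d^3 + 1.819*d^2 + 0.471*d + 5.67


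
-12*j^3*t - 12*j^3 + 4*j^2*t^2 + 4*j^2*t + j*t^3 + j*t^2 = (-2*j + t)*(6*j + t)*(j*t + j)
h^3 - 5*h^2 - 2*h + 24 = (h - 4)*(h - 3)*(h + 2)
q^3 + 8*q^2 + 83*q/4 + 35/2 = (q + 2)*(q + 5/2)*(q + 7/2)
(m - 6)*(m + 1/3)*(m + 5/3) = m^3 - 4*m^2 - 103*m/9 - 10/3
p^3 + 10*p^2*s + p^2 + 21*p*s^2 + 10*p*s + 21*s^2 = (p + 1)*(p + 3*s)*(p + 7*s)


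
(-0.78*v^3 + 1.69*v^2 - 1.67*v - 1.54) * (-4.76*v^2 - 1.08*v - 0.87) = 3.7128*v^5 - 7.202*v^4 + 6.8026*v^3 + 7.6637*v^2 + 3.1161*v + 1.3398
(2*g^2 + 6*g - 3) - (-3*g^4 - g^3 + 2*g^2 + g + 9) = 3*g^4 + g^3 + 5*g - 12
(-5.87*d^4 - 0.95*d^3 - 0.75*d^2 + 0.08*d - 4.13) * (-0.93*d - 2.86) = 5.4591*d^5 + 17.6717*d^4 + 3.4145*d^3 + 2.0706*d^2 + 3.6121*d + 11.8118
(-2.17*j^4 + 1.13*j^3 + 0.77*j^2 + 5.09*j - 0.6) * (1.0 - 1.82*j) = 3.9494*j^5 - 4.2266*j^4 - 0.2714*j^3 - 8.4938*j^2 + 6.182*j - 0.6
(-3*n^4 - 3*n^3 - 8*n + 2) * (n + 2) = -3*n^5 - 9*n^4 - 6*n^3 - 8*n^2 - 14*n + 4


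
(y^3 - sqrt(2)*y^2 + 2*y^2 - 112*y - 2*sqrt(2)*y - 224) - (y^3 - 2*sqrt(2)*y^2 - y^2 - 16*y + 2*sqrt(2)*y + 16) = sqrt(2)*y^2 + 3*y^2 - 96*y - 4*sqrt(2)*y - 240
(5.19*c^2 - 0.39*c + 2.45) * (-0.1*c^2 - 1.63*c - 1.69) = -0.519*c^4 - 8.4207*c^3 - 8.3804*c^2 - 3.3344*c - 4.1405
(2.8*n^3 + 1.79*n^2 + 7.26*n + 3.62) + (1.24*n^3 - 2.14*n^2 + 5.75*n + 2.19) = 4.04*n^3 - 0.35*n^2 + 13.01*n + 5.81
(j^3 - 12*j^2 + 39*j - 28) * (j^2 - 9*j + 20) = j^5 - 21*j^4 + 167*j^3 - 619*j^2 + 1032*j - 560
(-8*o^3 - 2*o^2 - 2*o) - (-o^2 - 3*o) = -8*o^3 - o^2 + o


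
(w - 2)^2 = w^2 - 4*w + 4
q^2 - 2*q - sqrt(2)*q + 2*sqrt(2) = (q - 2)*(q - sqrt(2))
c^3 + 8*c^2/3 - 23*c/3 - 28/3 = (c - 7/3)*(c + 1)*(c + 4)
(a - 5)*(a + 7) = a^2 + 2*a - 35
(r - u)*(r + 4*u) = r^2 + 3*r*u - 4*u^2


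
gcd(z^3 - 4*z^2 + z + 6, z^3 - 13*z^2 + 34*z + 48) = z + 1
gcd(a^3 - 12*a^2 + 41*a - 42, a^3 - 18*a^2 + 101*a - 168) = a^2 - 10*a + 21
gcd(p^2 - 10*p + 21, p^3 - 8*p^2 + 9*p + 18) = p - 3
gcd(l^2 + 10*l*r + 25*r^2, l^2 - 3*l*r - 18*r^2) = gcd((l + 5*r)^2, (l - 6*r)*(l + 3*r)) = 1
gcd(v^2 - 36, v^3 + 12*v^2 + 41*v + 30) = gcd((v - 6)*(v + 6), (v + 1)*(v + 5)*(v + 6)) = v + 6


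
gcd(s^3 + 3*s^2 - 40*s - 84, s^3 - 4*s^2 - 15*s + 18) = s - 6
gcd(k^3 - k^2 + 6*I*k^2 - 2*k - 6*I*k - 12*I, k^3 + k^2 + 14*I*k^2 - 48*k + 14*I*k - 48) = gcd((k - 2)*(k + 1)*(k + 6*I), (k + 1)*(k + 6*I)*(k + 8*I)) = k^2 + k*(1 + 6*I) + 6*I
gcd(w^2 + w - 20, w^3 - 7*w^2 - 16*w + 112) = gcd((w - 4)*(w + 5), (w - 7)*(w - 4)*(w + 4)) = w - 4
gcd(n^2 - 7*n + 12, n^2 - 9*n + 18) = n - 3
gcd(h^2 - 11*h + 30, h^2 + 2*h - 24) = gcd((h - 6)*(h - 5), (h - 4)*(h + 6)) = 1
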